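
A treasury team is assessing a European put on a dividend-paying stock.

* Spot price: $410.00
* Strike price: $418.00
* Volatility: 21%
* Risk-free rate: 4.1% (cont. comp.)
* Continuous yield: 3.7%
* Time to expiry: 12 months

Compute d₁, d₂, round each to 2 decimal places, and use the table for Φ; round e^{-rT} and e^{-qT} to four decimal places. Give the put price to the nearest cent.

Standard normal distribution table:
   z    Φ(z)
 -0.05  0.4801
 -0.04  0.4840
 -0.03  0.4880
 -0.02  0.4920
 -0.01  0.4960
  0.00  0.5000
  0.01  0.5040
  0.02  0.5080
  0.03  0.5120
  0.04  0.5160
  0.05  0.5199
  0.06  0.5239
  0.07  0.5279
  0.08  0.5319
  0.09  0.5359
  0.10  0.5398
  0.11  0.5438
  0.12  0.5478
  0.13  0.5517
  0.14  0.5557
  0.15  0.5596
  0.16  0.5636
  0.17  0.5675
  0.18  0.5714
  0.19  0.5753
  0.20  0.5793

T = 1;  σ√T = 0.2100
d₁ = [ln(410/418) + (0.041 − 0.037 + 0.21²/2)·1] / 0.2100 = [-0.0193 + 0.0261] / 0.2100 = 0.0320 which rounds to 0.03
d₂ = d₁ − σ√T = 0.0320 − 0.2100 = -0.1780 which rounds to -0.18
e^(−qT) = e^(−0.037·1) = 0.9637;  e^(−rT) = e^(−0.041·1) = 0.9598
N(−d₂) = N(0.18) = 0.5714;  N(−d₁) = N(-0.03) = 0.4880
P = 418·0.9598·0.5714 − 410·0.9637·0.4880 = 229.2436 − 192.8171 = 36.4265

$36.43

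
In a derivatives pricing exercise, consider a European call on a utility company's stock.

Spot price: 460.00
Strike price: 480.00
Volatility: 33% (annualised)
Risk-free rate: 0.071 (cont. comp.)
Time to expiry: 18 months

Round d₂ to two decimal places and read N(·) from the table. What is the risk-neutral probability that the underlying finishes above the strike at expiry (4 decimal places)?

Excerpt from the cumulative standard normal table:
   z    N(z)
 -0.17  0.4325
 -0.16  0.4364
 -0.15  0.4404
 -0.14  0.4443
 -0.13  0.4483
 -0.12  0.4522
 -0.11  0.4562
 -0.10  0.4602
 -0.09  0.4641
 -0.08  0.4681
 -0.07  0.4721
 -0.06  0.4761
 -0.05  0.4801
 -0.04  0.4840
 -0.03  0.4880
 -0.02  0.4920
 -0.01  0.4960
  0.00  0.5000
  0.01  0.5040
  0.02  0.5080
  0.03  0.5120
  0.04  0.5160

0.4840

σ√T = 0.33·√1.5 = 0.4042
ln(S/K) + (r + σ²/2)T = ln(460/480) + (0.071 + 0.33²/2)·1.5 = -0.0426 + 0.1882 = 0.1456
d₁ = 0.1456 / 0.4042 = 0.3603 ≈ 0.36
d₂ = d₁ − σ√T = 0.3603 − 0.4042 = -0.0439 ≈ -0.04
Risk-neutral Pr[S_T > K] = N(d₂) = N(-0.04) = 0.4840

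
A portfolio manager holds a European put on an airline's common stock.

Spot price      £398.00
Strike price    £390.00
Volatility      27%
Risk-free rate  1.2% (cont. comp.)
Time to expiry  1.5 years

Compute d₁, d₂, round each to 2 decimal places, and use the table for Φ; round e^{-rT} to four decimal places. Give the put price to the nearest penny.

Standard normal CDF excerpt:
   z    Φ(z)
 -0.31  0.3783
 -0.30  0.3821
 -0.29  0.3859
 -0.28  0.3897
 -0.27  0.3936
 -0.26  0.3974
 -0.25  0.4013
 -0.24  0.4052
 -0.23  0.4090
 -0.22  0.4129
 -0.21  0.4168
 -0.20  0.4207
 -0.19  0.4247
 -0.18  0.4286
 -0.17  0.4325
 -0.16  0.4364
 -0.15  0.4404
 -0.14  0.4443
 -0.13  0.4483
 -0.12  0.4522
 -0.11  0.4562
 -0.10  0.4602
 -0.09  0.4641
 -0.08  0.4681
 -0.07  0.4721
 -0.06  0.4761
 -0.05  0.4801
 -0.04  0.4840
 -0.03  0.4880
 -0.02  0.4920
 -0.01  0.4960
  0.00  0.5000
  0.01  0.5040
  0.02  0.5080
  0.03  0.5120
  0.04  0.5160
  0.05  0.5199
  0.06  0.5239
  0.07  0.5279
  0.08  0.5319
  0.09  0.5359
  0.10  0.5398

£44.05

T = 1.5;  σ√T = 0.3307
d₁ = [ln(398/390) + (0.012 + ½·0.27²)·1.5] / (σ√T) = (0.0203 + 0.0727) / 0.3307 = 0.2812 → 0.28
d₂ = 0.2812 − 0.3307 = -0.0495 → -0.05
exp(−rT) = exp(−0.012·1.5) = 0.9822
P = 390·0.9822·N(0.05) − 398·N(-0.28) = 390·0.9822·0.5199 − 398·0.3897 = 199.1519 − 155.1006 = 44.0513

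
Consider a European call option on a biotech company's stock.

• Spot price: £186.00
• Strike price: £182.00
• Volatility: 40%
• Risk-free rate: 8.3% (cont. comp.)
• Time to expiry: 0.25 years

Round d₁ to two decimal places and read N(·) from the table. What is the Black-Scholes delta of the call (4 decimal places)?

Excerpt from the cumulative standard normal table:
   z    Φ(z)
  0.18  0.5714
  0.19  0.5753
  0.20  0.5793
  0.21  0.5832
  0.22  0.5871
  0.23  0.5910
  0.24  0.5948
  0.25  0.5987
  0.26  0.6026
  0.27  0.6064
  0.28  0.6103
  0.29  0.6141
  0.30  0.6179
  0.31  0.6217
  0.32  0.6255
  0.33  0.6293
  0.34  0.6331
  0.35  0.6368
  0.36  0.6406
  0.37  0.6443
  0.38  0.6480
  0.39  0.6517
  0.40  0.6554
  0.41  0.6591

0.6217

σ√T = 0.4·√0.25 = 0.2000
d₁ = [ln(186/182) + (0.083 + ½·0.4²)·0.25] / (σ√T) = (0.0217 + 0.0408) / 0.2000 = 0.3124 → 0.31
N(d₁) = N(0.31) = 0.6217
Δ_call = N(d₁) = 0.6217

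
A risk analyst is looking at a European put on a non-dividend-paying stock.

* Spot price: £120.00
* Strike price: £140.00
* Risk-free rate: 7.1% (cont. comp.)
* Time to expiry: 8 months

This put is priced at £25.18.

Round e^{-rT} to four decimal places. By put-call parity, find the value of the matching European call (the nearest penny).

£11.65

exp(−rT) = exp(−0.071·0.6667) = 0.9538
Put-call parity: C − P = S − K·e^(−rT) = 120 − 140·0.9538 = 120 − 133.5320 = -13.5320
C = P + (C − P) = 25.18 + (-13.5320) = 11.6480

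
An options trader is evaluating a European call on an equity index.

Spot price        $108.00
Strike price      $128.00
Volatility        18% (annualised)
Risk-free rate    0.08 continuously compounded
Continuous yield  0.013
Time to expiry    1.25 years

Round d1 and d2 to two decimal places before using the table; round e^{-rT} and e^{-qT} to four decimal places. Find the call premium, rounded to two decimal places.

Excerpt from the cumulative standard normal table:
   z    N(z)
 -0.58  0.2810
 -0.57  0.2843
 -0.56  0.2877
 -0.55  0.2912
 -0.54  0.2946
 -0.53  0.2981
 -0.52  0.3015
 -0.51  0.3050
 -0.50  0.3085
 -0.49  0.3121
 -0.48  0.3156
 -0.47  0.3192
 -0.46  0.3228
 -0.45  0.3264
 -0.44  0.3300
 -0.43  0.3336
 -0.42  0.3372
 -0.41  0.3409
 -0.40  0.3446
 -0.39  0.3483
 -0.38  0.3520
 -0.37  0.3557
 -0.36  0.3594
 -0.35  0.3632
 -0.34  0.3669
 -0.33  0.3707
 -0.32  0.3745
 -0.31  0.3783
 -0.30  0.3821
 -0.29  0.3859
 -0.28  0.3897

$4.87

T = 1.25;  σ√T = 0.2012
d₁ = [ln(108/128) + (0.08 − 0.013 + 0.18²/2)·1.25] / 0.2012 = [-0.1699 + 0.1040] / 0.2012 = -0.3275 ⇒ -0.33
d₂ = d₁ − σ√T = -0.3275 − 0.2012 = -0.5287 ⇒ -0.53
e^(−qT) = e^(−0.013·1.25) = 0.9839;  e^(−rT) = e^(−0.08·1.25) = 0.9048
N(d₁) = N(-0.33) = 0.3707;  N(d₂) = N(-0.53) = 0.2981
C = 108·0.9839·0.3707 − 128·0.9048·0.2981 = 39.3910 − 34.5243 = 4.8668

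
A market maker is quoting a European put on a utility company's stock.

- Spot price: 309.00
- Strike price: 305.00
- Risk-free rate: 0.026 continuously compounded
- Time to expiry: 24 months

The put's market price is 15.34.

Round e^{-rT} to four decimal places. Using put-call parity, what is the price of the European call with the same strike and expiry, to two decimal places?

exp(−rT) = exp(−0.026·2) = 0.9493
Put-call parity: C − P = S − K·e^(−rT) = 309 − 305·0.9493 = 309 − 289.5365 = 19.4635
C = P + (C − P) = 15.34 + (19.4635) = 34.8035

34.80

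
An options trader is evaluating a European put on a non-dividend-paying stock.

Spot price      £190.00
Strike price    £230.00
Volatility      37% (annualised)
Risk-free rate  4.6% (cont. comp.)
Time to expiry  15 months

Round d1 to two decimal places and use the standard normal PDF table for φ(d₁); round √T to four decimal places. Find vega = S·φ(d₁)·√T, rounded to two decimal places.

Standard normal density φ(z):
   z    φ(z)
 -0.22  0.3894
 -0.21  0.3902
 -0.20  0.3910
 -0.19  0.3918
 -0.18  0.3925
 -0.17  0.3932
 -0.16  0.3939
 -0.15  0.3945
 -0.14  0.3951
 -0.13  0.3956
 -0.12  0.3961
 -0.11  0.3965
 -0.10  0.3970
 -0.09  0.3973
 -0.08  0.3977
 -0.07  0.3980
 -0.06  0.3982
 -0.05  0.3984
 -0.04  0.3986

σ√T = 0.37 × 1.1180 = 0.4137
d₁ = [ln(190/230) + (0.046 + 0.37²/2)·1.25] / 0.4137 = [-0.1911 + 0.1431] / 0.4137 = -0.1160 which rounds to -0.12
√T = √1.25 = 1.1180
φ(d₁) = φ(-0.12) = 0.3961
vega = S·φ(d₁)·√T = 190·0.3961·1.1180 = 84.1396
(Call and put vega coincide under Black-Scholes.)

84.14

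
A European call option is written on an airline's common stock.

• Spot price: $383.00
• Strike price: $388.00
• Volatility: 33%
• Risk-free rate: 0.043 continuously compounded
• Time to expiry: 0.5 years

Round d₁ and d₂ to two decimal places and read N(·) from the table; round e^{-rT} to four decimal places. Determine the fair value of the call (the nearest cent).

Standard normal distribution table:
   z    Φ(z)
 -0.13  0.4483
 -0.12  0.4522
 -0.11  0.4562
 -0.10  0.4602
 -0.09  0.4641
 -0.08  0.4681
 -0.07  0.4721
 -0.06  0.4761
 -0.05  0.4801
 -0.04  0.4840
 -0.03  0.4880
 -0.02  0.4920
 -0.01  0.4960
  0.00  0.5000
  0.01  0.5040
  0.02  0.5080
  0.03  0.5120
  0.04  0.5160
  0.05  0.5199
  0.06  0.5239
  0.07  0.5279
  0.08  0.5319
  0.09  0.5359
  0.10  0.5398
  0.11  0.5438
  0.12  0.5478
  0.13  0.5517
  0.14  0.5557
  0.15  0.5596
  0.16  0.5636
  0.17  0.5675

T = 0.5;  σ√T = 0.2333
d₁ = [ln(383/388) + (0.043 + ½·0.33²)·0.5] / (σ√T) = (-0.0130 + 0.0487) / 0.2333 = 0.1532 → 0.15
d₂ = 0.1532 − 0.2333 = -0.0801 → -0.08
exp(−rT) = exp(−0.043·0.5) = 0.9787
C = 383·N(0.15) − 388·0.9787·N(-0.08) = 383·0.5596 − 388·0.9787·0.4681 = 214.3268 − 177.7542 = 36.5726

$36.57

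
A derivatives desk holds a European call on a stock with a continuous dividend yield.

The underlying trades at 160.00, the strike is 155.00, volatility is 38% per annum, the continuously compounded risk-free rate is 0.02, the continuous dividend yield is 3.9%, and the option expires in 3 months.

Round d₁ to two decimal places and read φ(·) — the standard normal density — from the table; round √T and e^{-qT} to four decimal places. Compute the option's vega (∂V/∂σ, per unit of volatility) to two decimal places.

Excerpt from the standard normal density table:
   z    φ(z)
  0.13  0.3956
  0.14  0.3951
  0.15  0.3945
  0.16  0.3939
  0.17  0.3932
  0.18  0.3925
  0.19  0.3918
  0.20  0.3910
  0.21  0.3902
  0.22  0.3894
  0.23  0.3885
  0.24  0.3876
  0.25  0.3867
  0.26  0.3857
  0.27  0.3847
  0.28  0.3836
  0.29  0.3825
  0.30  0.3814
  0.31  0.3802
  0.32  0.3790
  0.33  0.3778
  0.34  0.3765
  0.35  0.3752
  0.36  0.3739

30.71

σ√T = 0.38·√0.25 = 0.1900
d₁ = [ln(160/155) + (0.02 − 0.039 + 0.38²/2)·0.25] / 0.1900 = [0.0317 + 0.0133] / 0.1900 = 0.2371 ≈ 0.24
√T = √0.25 = 0.5000
φ(d₁) = φ(0.24) = 0.3876
exp(−qT) = exp(−0.039·0.25) = 0.9903
vega = S·exp(−qT)·φ(d₁)·√T = 160·0.9903·0.3876·0.5000 = 30.7072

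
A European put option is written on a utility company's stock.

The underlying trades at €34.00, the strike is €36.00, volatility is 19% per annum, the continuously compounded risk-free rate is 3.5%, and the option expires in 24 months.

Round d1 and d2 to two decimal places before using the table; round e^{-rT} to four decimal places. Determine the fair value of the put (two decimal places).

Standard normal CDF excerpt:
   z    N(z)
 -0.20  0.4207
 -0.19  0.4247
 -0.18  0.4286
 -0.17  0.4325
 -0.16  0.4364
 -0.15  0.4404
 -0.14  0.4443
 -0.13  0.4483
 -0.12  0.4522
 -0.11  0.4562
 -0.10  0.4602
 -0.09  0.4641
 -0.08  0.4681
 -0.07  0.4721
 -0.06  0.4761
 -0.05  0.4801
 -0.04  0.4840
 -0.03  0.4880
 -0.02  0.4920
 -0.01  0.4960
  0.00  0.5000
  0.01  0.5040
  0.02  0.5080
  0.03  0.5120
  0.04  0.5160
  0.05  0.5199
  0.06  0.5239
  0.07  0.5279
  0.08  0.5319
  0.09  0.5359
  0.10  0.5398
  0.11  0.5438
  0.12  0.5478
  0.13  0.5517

€3.42

σ√T = 0.19 × 1.4142 = 0.2687
d₁ = [ln(34/36) + (0.035 + 0.19²/2)·2] / 0.2687 = [-0.0572 + 0.1061] / 0.2687 = 0.1821 → 0.18
d₂ = d₁ − σ√T = 0.1821 − 0.2687 = -0.0866 → -0.09
exp(−rT) = exp(−0.035·2) = 0.9324
N(−d₂) = N(0.09) = 0.5359;  N(−d₁) = N(-0.18) = 0.4286
P = 36·0.9324·0.5359 − 34·0.4286 = 17.9882 − 14.5724 = 3.4158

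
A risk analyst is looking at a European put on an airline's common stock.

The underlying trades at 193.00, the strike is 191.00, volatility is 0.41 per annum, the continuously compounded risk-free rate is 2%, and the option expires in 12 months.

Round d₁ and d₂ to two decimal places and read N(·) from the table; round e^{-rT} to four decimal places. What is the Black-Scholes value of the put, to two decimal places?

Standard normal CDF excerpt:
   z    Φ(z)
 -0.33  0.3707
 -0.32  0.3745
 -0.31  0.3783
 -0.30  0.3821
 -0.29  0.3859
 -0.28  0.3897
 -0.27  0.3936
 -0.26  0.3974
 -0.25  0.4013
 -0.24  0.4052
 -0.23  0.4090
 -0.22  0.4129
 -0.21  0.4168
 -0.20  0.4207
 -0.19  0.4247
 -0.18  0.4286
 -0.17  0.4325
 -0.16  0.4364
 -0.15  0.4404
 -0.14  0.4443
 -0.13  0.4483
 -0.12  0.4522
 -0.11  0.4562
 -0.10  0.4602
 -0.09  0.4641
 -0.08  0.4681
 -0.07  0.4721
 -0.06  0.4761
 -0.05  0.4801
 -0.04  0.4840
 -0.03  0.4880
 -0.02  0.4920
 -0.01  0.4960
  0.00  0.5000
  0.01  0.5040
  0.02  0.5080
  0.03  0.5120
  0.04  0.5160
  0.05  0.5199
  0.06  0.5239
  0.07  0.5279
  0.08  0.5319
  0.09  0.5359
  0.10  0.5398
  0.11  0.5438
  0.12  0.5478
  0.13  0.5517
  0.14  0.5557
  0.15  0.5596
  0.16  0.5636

28.08

σ√T = 0.41 × 1.0000 = 0.4100
d₁ = [ln(193/191) + (0.02 + 0.41²/2)·1] / 0.4100 = [0.0104 + 0.1040] / 0.4100 = 0.2792 → 0.28
d₂ = d₁ − σ√T = 0.2792 − 0.4100 = -0.1308 → -0.13
e^(−rT) = e^(−0.02·1) = 0.9802
P = 191·0.9802·N(0.13) − 193·N(-0.28) = 191·0.9802·0.5517 − 193·0.3897 = 103.2883 − 75.2121 = 28.0762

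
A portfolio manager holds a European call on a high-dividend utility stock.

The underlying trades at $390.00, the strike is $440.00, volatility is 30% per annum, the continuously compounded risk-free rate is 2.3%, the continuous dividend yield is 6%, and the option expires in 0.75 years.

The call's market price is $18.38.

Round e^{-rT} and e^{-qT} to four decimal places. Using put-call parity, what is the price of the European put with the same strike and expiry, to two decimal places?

exp(−qT) = exp(−0.06·0.75) = 0.9560;  exp(−rT) = exp(−0.023·0.75) = 0.9829
Put-call parity: C − P = S·e^(−qT) − K·e^(−rT) = 390·0.9560 − 440·0.9829 = 372.8400 − 432.4760 = -59.6360
P = C − (C − P) = 18.38 − (-59.6360) = 78.0160

$78.02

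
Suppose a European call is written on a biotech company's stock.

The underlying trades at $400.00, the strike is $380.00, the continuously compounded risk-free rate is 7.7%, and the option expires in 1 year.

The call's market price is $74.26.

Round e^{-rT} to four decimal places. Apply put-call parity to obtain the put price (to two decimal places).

$26.10

exp(−rT) = exp(−0.077·1) = 0.9259
Put-call parity: C − P = S − K·e^(−rT) = 400 − 380·0.9259 = 400 − 351.8420 = 48.1580
P = C − (C − P) = 74.26 − (48.1580) = 26.1020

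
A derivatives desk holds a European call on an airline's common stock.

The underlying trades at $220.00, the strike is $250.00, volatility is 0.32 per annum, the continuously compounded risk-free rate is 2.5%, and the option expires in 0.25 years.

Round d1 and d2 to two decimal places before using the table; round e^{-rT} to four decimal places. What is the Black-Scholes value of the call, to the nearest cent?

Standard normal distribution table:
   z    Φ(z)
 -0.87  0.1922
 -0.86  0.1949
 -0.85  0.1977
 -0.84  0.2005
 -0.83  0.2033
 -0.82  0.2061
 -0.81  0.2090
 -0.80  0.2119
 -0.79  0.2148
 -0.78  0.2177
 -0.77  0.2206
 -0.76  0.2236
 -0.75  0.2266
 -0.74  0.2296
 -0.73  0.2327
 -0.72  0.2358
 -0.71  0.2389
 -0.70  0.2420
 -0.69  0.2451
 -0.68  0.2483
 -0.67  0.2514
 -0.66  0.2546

σ√T = 0.32 × 0.5000 = 0.1600
d₁ = [ln(220/250) + (0.025 + 0.32²/2)·0.25] / 0.1600 = [-0.1278 + 0.0191] / 0.1600 = -0.6799 ≈ -0.68
d₂ = d₁ − σ√T = -0.6799 − 0.1600 = -0.8399 ≈ -0.84
exp(−rT) = exp(−0.025·0.25) = 0.9938
C = 220·N(-0.68) − 250·0.9938·N(-0.84) = 220·0.2483 − 250·0.9938·0.2005 = 54.6260 − 49.8142 = 4.8118

$4.81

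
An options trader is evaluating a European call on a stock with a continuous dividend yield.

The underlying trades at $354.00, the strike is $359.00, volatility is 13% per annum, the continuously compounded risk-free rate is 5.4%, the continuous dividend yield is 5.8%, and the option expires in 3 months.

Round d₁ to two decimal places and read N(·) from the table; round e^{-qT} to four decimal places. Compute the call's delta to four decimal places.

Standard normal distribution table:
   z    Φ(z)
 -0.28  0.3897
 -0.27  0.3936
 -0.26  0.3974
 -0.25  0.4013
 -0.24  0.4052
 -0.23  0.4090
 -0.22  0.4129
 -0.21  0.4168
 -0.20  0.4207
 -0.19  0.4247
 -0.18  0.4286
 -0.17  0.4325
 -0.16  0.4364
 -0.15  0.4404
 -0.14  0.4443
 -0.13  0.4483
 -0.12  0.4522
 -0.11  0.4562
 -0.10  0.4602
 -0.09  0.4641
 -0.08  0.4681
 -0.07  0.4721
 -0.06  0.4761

0.4146

σ√T = 0.13 × 0.5000 = 0.0650
d₁ = [ln(354/359) + (0.054 − 0.058 + 0.13²/2)·0.25] / 0.0650 = [-0.0140 + 0.0011] / 0.0650 = -0.1987 ⇒ -0.20
N(d₁) = N(-0.20) = 0.4207
Δ_call = e^(−qT)·N(d₁) = 0.9856·0.4207 = 0.4146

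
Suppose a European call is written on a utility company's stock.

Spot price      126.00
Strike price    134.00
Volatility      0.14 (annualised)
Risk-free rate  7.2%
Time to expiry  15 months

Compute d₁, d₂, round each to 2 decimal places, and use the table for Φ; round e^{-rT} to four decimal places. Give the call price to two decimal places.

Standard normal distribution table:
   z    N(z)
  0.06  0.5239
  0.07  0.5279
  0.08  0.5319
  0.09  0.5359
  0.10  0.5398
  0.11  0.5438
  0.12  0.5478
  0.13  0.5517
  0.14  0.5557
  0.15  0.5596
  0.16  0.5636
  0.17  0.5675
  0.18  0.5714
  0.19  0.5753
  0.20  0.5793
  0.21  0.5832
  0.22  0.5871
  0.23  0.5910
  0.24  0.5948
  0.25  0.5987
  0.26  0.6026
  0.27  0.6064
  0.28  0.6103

σ√T = 0.14 × 1.1180 = 0.1565
ln(S/K) + (r + σ²/2)T = ln(126/134) + (0.072 + 0.14²/2)·1.25 = -0.0616 + 0.1022 = 0.0407
d₁ = 0.0407 / 0.1565 = 0.2600 ⇒ 0.26
d₂ = d₁ − σ√T = 0.2600 − 0.1565 = 0.1034 ⇒ 0.10
e^(−rT) = e^(−0.072·1.25) = 0.9139
N(d₁) = N(0.26) = 0.6026;  N(d₂) = N(0.10) = 0.5398
C = 126·0.6026 − 134·0.9139·0.5398 = 75.9276 − 66.1053 = 9.8223

9.82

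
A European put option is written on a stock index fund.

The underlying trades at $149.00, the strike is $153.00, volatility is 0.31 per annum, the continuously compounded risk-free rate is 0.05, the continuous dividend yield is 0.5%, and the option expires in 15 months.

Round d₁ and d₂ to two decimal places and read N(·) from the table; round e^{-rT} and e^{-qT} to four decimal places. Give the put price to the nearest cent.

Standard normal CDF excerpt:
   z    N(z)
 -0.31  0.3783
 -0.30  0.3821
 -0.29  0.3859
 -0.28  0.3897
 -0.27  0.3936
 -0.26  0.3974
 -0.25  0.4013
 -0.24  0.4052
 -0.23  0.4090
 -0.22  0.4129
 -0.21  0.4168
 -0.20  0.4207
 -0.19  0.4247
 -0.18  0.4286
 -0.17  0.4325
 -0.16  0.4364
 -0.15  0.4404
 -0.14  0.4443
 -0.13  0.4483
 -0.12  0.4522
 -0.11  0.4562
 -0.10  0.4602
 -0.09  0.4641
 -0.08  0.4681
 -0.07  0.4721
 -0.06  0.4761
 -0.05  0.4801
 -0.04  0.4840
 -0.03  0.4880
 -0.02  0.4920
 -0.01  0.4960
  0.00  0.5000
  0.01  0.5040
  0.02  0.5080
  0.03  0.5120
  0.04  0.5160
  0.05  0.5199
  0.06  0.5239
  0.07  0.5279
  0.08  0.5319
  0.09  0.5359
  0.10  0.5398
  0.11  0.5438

$18.18

σ√T = 0.31 × 1.1180 = 0.3466
d₁ = [ln(149/153) + (0.05 − 0.005 + 0.31²/2)·1.25] / 0.3466 = [-0.0265 + 0.1163] / 0.3466 = 0.2592 which rounds to 0.26
d₂ = d₁ − σ√T = 0.2592 − 0.3466 = -0.0874 which rounds to -0.09
e^(−qT) = e^(−0.005·1.25) = 0.9938;  e^(−rT) = e^(−0.05·1.25) = 0.9394
P = 153·0.9394·N(0.09) − 149·0.9938·N(-0.26) = 153·0.9394·0.5359 − 149·0.9938·0.3974 = 77.0239 − 58.8455 = 18.1785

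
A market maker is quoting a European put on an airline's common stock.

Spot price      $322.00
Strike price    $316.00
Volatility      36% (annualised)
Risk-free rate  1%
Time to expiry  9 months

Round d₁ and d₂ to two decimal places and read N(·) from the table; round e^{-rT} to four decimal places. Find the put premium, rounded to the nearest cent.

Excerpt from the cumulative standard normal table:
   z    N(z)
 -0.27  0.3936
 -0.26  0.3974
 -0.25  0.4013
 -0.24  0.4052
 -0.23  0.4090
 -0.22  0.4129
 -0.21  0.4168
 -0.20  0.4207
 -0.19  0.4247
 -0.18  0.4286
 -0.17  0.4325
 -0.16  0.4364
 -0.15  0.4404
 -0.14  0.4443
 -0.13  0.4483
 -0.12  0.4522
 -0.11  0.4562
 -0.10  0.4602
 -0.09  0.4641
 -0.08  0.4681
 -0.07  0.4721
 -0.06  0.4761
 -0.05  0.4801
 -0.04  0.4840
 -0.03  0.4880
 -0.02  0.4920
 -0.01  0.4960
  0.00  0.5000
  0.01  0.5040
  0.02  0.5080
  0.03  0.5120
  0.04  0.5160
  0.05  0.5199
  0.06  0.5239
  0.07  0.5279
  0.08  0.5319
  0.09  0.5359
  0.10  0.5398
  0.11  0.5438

σ√T = 0.36 × 0.8660 = 0.3118
d₁ = [ln(322/316) + (0.01 + ½·0.36²)·0.75] / (σ√T) = (0.0188 + 0.0561) / 0.3118 = 0.2403 ⇒ 0.24
d₂ = 0.2403 − 0.3118 = -0.0715 ⇒ -0.07
e^(−rT) = e^(−0.01·0.75) = 0.9925
N(−d₂) = N(0.07) = 0.5279;  N(−d₁) = N(-0.24) = 0.4052
P = 316·0.9925·0.5279 − 322·0.4052 = 165.5653 − 130.4744 = 35.0909

$35.09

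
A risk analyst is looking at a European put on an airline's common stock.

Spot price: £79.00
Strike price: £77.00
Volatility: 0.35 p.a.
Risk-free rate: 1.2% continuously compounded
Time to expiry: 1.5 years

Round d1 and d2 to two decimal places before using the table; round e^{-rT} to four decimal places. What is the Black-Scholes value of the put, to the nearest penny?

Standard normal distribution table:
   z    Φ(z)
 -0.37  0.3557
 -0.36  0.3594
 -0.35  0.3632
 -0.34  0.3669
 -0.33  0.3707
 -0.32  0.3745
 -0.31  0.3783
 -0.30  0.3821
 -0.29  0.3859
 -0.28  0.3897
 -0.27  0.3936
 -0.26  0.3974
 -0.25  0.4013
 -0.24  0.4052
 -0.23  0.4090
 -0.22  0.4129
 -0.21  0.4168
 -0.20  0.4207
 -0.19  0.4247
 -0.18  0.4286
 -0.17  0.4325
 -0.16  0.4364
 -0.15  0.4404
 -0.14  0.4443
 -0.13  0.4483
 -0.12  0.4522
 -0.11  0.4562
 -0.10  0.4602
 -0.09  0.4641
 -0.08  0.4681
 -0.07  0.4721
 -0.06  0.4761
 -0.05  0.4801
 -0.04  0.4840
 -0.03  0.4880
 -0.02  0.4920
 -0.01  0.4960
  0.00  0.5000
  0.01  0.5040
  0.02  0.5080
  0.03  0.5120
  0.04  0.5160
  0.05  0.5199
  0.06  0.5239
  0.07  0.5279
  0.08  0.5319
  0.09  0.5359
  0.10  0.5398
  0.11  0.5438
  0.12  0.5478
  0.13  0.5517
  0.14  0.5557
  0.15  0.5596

£11.54

σ√T = 0.35 × 1.2247 = 0.4287
d₁ = [ln(79/77) + (0.012 + 0.35²/2)·1.5] / 0.4287 = [0.0256 + 0.1099] / 0.4287 = 0.3161 ≈ 0.32
d₂ = d₁ − σ√T = 0.3161 − 0.4287 = -0.1125 ≈ -0.11
exp(−rT) = exp(−0.012·1.5) = 0.9822
N(−d₂) = N(0.11) = 0.5438;  N(−d₁) = N(-0.32) = 0.3745
P = 77·0.9822·0.5438 − 79·0.3745 = 41.1273 − 29.5855 = 11.5418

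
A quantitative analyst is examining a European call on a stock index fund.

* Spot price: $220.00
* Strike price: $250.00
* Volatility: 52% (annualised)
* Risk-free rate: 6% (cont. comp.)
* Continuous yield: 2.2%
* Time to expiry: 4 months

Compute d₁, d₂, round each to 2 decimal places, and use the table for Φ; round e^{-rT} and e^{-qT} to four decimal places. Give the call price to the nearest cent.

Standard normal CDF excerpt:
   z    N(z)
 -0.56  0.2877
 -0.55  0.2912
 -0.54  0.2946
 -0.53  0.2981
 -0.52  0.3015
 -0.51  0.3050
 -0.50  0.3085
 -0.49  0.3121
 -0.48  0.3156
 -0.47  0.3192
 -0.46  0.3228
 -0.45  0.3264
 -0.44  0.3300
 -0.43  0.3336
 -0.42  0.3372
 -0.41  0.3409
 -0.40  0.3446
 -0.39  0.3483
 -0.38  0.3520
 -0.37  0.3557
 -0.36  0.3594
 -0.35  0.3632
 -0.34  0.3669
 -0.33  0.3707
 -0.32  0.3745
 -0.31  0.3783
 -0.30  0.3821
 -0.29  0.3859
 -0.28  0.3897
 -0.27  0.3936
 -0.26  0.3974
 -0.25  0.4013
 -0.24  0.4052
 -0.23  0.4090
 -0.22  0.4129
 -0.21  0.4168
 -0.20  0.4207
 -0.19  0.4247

$16.27

σ√T = 0.52·√0.3333 = 0.3002
d₁ = [ln(220/250) + (0.06 − 0.022 + ½·0.52²)·0.3333] / (σ√T) = (-0.1278 + 0.0577) / 0.3002 = -0.2335 ⇒ -0.23
d₂ = -0.2335 − 0.3002 = -0.5337 ⇒ -0.53
exp(−qT) = exp(−0.022·0.3333) = 0.9927;  exp(−rT) = exp(−0.06·0.3333) = 0.9802
N(d₁) = N(-0.23) = 0.4090;  N(d₂) = N(-0.53) = 0.2981
C = 220·0.9927·0.4090 − 250·0.9802·0.2981 = 89.3231 − 73.0494 = 16.2737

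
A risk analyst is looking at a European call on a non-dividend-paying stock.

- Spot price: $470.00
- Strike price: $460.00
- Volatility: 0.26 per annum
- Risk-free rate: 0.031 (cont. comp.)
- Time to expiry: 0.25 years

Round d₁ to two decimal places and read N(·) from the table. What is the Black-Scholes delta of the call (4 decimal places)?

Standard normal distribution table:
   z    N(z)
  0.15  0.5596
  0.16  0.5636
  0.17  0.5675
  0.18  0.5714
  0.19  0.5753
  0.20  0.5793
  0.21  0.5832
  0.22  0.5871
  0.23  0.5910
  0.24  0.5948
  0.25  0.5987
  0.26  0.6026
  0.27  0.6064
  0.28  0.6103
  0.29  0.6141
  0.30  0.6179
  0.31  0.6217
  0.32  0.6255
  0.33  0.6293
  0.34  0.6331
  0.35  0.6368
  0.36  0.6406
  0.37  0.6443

0.6141

σ√T = 0.26·√0.25 = 0.1300
d₁ = [ln(470/460) + (0.031 + ½·0.26²)·0.25] / (σ√T) = (0.0215 + 0.0162) / 0.1300 = 0.2900 ≈ 0.29
N(d₁) = N(0.29) = 0.6141
Δ_call = N(d₁) = 0.6141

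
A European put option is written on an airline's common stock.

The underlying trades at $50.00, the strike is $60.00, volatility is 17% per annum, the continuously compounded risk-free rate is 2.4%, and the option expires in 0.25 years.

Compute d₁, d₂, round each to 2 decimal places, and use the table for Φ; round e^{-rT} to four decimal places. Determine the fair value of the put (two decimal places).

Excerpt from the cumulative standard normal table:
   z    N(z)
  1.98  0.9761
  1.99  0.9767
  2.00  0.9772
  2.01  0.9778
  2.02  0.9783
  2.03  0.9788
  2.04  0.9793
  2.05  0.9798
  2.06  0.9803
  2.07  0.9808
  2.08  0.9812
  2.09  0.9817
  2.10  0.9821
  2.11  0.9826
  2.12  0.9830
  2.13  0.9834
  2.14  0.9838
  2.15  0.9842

σ√T = 0.17 × 0.5000 = 0.0850
d₁ = [ln(50/60) + (0.024 + 0.17²/2)·0.25] / 0.0850 = [-0.1823 + 0.0096] / 0.0850 = -2.0319 → -2.03
d₂ = d₁ − σ√T = -2.0319 − 0.0850 = -2.1169 → -2.12
e^(−rT) = e^(−0.024·0.25) = 0.9940
N(−d₂) = N(2.12) = 0.9830;  N(−d₁) = N(2.03) = 0.9788
P = 60·0.9940·0.9830 − 50·0.9788 = 58.6261 − 48.9400 = 9.6861

$9.69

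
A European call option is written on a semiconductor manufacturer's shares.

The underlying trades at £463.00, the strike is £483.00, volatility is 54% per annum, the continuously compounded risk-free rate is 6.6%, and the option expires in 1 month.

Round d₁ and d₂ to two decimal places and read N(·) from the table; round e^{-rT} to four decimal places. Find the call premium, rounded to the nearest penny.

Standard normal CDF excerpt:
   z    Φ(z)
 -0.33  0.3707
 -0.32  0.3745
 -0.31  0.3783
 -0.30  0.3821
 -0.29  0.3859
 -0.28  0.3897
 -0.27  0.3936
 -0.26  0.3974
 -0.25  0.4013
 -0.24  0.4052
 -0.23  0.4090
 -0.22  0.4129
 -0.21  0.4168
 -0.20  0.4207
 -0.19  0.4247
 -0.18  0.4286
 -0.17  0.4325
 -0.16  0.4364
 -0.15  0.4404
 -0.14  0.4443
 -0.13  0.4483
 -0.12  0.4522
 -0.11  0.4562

σ√T = 0.54·√0.08333 = 0.1559
d₁ = [ln(463/483) + (0.066 + 0.54²/2)·0.08333] / 0.1559 = [-0.0423 + 0.0176] / 0.1559 = -0.1581 which rounds to -0.16
d₂ = d₁ − σ√T = -0.1581 − 0.1559 = -0.3139 which rounds to -0.31
e^(−rT) = e^(−0.066·0.08333) = 0.9945
N(d₁) = N(-0.16) = 0.4364;  N(d₂) = N(-0.31) = 0.3783
C = 463·0.4364 − 483·0.9945·0.3783 = 202.0532 − 181.7139 = 20.3393

£20.34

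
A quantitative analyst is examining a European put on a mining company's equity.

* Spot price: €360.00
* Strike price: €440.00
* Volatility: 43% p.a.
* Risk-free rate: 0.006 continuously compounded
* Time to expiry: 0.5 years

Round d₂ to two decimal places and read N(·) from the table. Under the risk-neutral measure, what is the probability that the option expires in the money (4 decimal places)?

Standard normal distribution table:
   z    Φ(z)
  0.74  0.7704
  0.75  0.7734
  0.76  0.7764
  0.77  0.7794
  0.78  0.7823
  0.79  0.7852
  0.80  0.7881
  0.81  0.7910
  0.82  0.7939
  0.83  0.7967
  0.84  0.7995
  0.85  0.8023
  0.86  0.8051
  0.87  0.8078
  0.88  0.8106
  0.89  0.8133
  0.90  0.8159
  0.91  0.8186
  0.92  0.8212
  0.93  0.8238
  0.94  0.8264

0.7881

T = 0.5;  σ√T = 0.3041
d₁ = [ln(360/440) + (0.006 + 0.43²/2)·0.5] / 0.3041 = [-0.2007 + 0.0492] / 0.3041 = -0.4981 → -0.50
d₂ = d₁ − σ√T = -0.4981 − 0.3041 = -0.8021 → -0.80
Risk-neutral Pr[S_T < K] = N(−d₂) = N(0.80) = 0.7881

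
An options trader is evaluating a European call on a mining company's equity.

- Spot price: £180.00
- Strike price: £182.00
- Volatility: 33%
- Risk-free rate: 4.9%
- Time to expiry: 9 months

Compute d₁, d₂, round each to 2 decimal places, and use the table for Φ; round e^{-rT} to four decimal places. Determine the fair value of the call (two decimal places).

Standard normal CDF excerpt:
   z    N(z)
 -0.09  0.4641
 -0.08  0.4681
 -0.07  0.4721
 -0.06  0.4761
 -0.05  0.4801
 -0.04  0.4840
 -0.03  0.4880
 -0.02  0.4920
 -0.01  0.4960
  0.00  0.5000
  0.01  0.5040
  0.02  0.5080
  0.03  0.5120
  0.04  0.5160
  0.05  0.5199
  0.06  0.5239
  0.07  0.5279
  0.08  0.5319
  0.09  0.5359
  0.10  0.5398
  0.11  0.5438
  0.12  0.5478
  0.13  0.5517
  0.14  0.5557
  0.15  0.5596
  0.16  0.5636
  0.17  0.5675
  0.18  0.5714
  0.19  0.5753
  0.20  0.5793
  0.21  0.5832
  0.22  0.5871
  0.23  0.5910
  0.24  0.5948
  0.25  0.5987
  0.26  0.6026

σ√T = 0.33·√0.75 = 0.2858
d₁ = [ln(180/182) + (0.049 + 0.33²/2)·0.75] / 0.2858 = [-0.0110 + 0.0776] / 0.2858 = 0.2328 → 0.23
d₂ = d₁ − σ√T = 0.2328 − 0.2858 = -0.0530 → -0.05
exp(−rT) = exp(−0.049·0.75) = 0.9639
C = 180·N(0.23) − 182·0.9639·N(-0.05) = 180·0.5910 − 182·0.9639·0.4801 = 106.3800 − 84.2238 = 22.1562

£22.16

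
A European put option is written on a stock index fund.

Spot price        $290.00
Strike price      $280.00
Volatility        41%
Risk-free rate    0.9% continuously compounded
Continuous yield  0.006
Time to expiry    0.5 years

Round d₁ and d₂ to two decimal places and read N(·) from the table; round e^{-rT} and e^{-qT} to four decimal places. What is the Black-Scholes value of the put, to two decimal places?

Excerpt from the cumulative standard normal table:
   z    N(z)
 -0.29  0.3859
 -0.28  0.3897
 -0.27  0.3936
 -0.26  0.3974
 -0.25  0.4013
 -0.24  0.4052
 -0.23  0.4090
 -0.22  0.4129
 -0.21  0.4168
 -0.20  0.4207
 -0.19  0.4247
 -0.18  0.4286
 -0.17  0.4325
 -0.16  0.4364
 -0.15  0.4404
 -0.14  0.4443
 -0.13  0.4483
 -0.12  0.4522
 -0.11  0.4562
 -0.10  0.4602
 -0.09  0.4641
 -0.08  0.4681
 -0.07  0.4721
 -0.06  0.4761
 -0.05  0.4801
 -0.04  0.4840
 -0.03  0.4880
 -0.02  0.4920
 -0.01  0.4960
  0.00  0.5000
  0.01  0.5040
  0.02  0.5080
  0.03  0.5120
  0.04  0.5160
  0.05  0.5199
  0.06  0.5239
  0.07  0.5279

$27.80

σ√T = 0.41·√0.5 = 0.2899
ln(S/K) + (r − q + σ²/2)T = ln(290/280) + (0.009 − 0.006 + 0.41²/2)·0.5 = 0.0351 + 0.0435 = 0.0786
d₁ = 0.0786 / 0.2899 = 0.2712 → 0.27
d₂ = d₁ − σ√T = 0.2712 − 0.2899 = -0.0187 → -0.02
exp(−qT) = exp(−0.006·0.5) = 0.9970;  exp(−rT) = exp(−0.009·0.5) = 0.9955
N(−d₂) = N(0.02) = 0.5080;  N(−d₁) = N(-0.27) = 0.3936
P = 280·0.9955·0.5080 − 290·0.9970·0.3936 = 141.5999 − 113.8016 = 27.7984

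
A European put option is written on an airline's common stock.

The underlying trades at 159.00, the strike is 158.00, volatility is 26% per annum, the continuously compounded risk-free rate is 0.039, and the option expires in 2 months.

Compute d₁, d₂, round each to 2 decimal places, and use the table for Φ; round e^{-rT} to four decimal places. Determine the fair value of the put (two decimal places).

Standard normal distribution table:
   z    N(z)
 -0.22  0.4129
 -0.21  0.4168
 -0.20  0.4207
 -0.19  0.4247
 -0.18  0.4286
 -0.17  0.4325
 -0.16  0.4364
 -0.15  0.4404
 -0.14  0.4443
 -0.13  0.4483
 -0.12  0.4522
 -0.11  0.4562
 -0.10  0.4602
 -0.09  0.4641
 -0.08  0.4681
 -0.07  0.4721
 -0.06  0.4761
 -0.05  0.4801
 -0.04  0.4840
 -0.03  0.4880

σ√T = 0.26·√0.1667 = 0.1061
d₁ = [ln(159/158) + (0.039 + ½·0.26²)·0.1667] / (σ√T) = (0.0063 + 0.0121) / 0.1061 = 0.1737 ≈ 0.17
d₂ = 0.1737 − 0.1061 = 0.0676 ≈ 0.07
e^(−rT) = e^(−0.039·0.1667) = 0.9935
N(−d₂) = N(-0.07) = 0.4721;  N(−d₁) = N(-0.17) = 0.4325
P = 158·0.9935·0.4721 − 159·0.4325 = 74.1070 − 68.7675 = 5.3395

5.34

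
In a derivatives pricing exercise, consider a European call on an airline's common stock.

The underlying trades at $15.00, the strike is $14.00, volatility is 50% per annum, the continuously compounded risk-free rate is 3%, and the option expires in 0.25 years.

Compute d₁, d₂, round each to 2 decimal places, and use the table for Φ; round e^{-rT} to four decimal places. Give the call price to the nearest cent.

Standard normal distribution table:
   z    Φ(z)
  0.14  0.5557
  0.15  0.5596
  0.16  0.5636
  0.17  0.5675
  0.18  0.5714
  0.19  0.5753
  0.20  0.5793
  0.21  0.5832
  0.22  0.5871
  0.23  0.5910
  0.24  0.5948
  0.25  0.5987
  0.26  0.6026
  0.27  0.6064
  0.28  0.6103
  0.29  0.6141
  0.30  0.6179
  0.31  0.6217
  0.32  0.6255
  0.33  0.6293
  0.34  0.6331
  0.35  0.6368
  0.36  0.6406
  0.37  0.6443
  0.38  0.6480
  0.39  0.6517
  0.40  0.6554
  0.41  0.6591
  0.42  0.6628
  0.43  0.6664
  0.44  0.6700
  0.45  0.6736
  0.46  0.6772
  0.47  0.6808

σ√T = 0.5·√0.25 = 0.2500
d₁ = [ln(15/14) + (0.03 + 0.5²/2)·0.25] / 0.2500 = [0.0690 + 0.0387] / 0.2500 = 0.4310 which rounds to 0.43
d₂ = d₁ − σ√T = 0.4310 − 0.2500 = 0.1810 which rounds to 0.18
e^(−rT) = e^(−0.03·0.25) = 0.9925
C = 15·N(0.43) − 14·0.9925·N(0.18) = 15·0.6664 − 14·0.9925·0.5714 = 9.9960 − 7.9396 = 2.0564

$2.06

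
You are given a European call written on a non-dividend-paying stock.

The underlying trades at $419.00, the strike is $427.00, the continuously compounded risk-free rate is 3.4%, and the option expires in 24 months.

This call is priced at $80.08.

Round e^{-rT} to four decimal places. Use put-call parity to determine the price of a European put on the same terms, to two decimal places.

$60.03

exp(−rT) = exp(−0.034·2) = 0.9343
Put-call parity: C − P = S − K·e^(−rT) = 419 − 427·0.9343 = 419 − 398.9461 = 20.0539
P = C − (C − P) = 80.08 − (20.0539) = 60.0261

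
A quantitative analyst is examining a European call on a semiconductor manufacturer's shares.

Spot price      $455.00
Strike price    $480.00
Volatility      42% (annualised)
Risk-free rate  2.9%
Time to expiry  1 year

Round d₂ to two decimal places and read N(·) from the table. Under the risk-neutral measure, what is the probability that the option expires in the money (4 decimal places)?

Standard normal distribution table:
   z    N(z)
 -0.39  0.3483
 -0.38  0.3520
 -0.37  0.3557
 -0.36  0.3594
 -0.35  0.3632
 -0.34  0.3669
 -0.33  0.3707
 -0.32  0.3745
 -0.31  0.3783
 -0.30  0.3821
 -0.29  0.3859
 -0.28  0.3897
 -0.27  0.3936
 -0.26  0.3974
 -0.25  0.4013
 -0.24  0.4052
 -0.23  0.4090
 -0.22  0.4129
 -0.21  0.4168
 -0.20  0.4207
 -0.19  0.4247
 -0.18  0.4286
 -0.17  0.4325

0.3936

σ√T = 0.42·√1 = 0.4200
d₁ = [ln(455/480) + (0.029 + 0.42²/2)·1] / 0.4200 = [-0.0535 + 0.1172] / 0.4200 = 0.1517 ⇒ 0.15
d₂ = d₁ − σ√T = 0.1517 − 0.4200 = -0.2683 ⇒ -0.27
Pr(exercise) under Q = N(d₂) = 0.3936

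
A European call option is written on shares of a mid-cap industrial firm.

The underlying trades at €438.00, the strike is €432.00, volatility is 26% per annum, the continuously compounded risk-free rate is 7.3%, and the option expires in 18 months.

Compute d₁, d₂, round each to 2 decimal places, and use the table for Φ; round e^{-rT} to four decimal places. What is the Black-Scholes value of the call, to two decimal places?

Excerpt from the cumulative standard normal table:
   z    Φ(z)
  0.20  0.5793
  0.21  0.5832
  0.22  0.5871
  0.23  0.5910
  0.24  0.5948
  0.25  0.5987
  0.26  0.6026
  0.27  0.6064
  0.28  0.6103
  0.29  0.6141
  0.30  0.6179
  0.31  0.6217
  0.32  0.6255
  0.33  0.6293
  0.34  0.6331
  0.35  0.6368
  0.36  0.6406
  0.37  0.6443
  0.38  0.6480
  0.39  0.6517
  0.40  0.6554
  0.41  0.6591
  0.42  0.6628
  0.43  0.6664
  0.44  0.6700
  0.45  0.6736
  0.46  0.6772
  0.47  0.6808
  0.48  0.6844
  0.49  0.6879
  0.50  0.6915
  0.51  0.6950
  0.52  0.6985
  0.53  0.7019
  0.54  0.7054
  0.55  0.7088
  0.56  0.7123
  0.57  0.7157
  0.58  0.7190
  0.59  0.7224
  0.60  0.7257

T = 1.5;  σ√T = 0.3184
d₁ = [ln(438/432) + (0.073 + ½·0.26²)·1.5] / (σ√T) = (0.0138 + 0.1602) / 0.3184 = 0.5464 which rounds to 0.55
d₂ = 0.5464 − 0.3184 = 0.2280 which rounds to 0.23
exp(−rT) = exp(−0.073·1.5) = 0.8963
C = 438·N(0.55) − 432·0.8963·N(0.23) = 438·0.7088 − 432·0.8963·0.5910 = 310.4544 − 228.8361 = 81.6183

€81.62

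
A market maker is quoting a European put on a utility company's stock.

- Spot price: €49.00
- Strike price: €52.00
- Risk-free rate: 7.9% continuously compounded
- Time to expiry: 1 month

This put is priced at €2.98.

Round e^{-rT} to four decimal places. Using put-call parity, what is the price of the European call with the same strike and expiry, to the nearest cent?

exp(−rT) = exp(−0.079·0.08333) = 0.9934
Put-call parity: C − P = S − K·e^(−rT) = 49 − 52·0.9934 = 49 − 51.6568 = -2.6568
C = P + (C − P) = 2.98 + (-2.6568) = 0.3232

€0.32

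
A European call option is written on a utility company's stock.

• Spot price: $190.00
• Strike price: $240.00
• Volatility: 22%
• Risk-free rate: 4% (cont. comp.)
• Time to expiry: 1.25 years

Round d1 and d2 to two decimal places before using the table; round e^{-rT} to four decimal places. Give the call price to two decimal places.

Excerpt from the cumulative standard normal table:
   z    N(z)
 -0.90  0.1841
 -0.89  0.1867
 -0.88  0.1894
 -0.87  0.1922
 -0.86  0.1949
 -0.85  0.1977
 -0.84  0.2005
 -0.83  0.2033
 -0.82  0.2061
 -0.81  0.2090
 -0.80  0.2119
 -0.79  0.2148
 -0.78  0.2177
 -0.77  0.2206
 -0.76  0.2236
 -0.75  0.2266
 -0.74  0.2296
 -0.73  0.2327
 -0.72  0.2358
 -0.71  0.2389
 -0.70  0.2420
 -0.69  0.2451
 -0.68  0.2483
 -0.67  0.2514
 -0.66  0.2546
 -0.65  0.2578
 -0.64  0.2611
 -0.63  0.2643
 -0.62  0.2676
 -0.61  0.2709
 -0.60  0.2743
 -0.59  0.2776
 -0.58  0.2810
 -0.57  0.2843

$6.97

σ√T = 0.22 × 1.1180 = 0.2460
d₁ = [ln(190/240) + (0.04 + 0.22²/2)·1.25] / 0.2460 = [-0.2336 + 0.0803] / 0.2460 = -0.6235 ⇒ -0.62
d₂ = d₁ − σ√T = -0.6235 − 0.2460 = -0.8695 ⇒ -0.87
e^(−rT) = e^(−0.04·1.25) = 0.9512
N(d₁) = N(-0.62) = 0.2676;  N(d₂) = N(-0.87) = 0.1922
C = 190·0.2676 − 240·0.9512·0.1922 = 50.8440 − 43.8770 = 6.9670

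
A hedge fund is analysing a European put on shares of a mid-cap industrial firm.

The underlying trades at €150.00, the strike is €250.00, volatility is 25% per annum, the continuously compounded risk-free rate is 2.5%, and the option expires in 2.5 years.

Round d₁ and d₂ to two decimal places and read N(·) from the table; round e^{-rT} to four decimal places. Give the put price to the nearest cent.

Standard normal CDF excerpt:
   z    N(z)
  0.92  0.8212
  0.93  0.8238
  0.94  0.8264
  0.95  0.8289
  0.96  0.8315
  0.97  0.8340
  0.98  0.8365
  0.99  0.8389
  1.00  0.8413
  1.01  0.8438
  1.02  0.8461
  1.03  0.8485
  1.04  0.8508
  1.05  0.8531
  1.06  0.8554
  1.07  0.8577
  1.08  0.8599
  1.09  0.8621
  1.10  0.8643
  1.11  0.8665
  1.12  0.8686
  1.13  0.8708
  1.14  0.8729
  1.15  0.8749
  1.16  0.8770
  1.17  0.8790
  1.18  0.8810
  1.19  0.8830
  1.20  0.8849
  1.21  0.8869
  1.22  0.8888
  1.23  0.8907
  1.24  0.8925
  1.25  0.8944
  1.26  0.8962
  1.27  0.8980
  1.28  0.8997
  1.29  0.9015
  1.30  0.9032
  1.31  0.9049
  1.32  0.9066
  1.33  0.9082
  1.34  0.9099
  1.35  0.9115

T = 2.5;  σ√T = 0.3953
d₁ = [ln(150/250) + (0.025 + 0.25²/2)·2.5] / 0.3953 = [-0.5108 + 0.1406] / 0.3953 = -0.9365 → -0.94
d₂ = d₁ − σ√T = -0.9365 − 0.3953 = -1.3318 → -1.33
exp(−rT) = exp(−0.025·2.5) = 0.9394
P = 250·0.9394·N(1.33) − 150·N(0.94) = 250·0.9394·0.9082 − 150·0.8264 = 213.2908 − 123.9600 = 89.3308

€89.33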